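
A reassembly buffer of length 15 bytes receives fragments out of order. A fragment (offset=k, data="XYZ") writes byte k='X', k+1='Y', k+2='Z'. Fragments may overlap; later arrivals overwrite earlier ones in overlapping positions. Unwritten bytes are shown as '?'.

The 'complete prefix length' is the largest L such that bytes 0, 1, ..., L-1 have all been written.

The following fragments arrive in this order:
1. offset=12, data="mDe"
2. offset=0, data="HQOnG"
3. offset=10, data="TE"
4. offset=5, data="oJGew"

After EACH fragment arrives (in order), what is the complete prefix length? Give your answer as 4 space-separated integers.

Answer: 0 5 5 15

Derivation:
Fragment 1: offset=12 data="mDe" -> buffer=????????????mDe -> prefix_len=0
Fragment 2: offset=0 data="HQOnG" -> buffer=HQOnG???????mDe -> prefix_len=5
Fragment 3: offset=10 data="TE" -> buffer=HQOnG?????TEmDe -> prefix_len=5
Fragment 4: offset=5 data="oJGew" -> buffer=HQOnGoJGewTEmDe -> prefix_len=15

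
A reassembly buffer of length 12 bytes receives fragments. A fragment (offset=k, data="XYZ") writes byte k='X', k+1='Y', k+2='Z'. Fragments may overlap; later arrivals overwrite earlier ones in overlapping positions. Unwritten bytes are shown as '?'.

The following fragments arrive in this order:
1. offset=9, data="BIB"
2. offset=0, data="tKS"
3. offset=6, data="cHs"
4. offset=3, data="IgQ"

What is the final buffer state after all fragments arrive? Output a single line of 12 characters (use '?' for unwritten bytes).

Fragment 1: offset=9 data="BIB" -> buffer=?????????BIB
Fragment 2: offset=0 data="tKS" -> buffer=tKS??????BIB
Fragment 3: offset=6 data="cHs" -> buffer=tKS???cHsBIB
Fragment 4: offset=3 data="IgQ" -> buffer=tKSIgQcHsBIB

Answer: tKSIgQcHsBIB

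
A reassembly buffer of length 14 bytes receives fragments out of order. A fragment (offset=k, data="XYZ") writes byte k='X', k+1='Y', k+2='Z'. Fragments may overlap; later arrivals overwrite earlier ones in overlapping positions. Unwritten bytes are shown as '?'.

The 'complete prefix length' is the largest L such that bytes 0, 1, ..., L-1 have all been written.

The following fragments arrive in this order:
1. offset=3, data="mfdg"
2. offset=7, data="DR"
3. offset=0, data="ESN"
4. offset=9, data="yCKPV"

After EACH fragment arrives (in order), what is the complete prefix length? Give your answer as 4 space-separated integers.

Fragment 1: offset=3 data="mfdg" -> buffer=???mfdg??????? -> prefix_len=0
Fragment 2: offset=7 data="DR" -> buffer=???mfdgDR????? -> prefix_len=0
Fragment 3: offset=0 data="ESN" -> buffer=ESNmfdgDR????? -> prefix_len=9
Fragment 4: offset=9 data="yCKPV" -> buffer=ESNmfdgDRyCKPV -> prefix_len=14

Answer: 0 0 9 14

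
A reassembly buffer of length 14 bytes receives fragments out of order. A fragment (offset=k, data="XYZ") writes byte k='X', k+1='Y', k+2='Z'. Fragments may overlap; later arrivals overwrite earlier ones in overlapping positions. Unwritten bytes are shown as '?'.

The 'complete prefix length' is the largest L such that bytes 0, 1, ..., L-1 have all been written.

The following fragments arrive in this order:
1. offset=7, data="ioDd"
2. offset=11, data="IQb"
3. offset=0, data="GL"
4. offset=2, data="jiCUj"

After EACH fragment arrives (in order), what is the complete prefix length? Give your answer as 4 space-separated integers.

Answer: 0 0 2 14

Derivation:
Fragment 1: offset=7 data="ioDd" -> buffer=???????ioDd??? -> prefix_len=0
Fragment 2: offset=11 data="IQb" -> buffer=???????ioDdIQb -> prefix_len=0
Fragment 3: offset=0 data="GL" -> buffer=GL?????ioDdIQb -> prefix_len=2
Fragment 4: offset=2 data="jiCUj" -> buffer=GLjiCUjioDdIQb -> prefix_len=14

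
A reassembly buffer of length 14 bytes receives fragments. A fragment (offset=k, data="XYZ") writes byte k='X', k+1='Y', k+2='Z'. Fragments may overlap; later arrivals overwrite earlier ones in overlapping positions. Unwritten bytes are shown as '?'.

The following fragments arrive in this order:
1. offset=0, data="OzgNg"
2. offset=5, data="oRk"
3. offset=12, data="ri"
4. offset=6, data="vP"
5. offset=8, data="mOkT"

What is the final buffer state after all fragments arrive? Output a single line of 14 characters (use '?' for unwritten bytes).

Fragment 1: offset=0 data="OzgNg" -> buffer=OzgNg?????????
Fragment 2: offset=5 data="oRk" -> buffer=OzgNgoRk??????
Fragment 3: offset=12 data="ri" -> buffer=OzgNgoRk????ri
Fragment 4: offset=6 data="vP" -> buffer=OzgNgovP????ri
Fragment 5: offset=8 data="mOkT" -> buffer=OzgNgovPmOkTri

Answer: OzgNgovPmOkTri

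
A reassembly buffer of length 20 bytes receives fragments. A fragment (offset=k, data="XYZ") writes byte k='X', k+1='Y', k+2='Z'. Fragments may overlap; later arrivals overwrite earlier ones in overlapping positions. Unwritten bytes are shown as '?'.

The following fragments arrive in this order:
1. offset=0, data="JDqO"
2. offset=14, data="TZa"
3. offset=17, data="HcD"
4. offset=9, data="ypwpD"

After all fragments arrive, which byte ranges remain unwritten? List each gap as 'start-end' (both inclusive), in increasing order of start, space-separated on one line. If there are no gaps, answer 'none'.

Answer: 4-8

Derivation:
Fragment 1: offset=0 len=4
Fragment 2: offset=14 len=3
Fragment 3: offset=17 len=3
Fragment 4: offset=9 len=5
Gaps: 4-8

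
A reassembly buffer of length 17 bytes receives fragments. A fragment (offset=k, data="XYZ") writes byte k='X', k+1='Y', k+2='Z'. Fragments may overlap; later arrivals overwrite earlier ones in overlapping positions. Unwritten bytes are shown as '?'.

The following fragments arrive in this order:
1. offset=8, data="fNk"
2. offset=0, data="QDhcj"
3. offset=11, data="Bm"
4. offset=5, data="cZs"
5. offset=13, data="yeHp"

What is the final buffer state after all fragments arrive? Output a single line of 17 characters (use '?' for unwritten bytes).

Fragment 1: offset=8 data="fNk" -> buffer=????????fNk??????
Fragment 2: offset=0 data="QDhcj" -> buffer=QDhcj???fNk??????
Fragment 3: offset=11 data="Bm" -> buffer=QDhcj???fNkBm????
Fragment 4: offset=5 data="cZs" -> buffer=QDhcjcZsfNkBm????
Fragment 5: offset=13 data="yeHp" -> buffer=QDhcjcZsfNkBmyeHp

Answer: QDhcjcZsfNkBmyeHp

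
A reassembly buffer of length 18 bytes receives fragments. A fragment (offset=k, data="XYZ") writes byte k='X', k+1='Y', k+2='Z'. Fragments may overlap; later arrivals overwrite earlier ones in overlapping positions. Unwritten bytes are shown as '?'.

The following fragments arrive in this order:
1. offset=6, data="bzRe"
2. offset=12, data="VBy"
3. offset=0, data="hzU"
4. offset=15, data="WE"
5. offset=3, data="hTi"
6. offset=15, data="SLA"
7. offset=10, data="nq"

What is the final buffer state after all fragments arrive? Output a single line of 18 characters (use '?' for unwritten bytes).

Answer: hzUhTibzRenqVBySLA

Derivation:
Fragment 1: offset=6 data="bzRe" -> buffer=??????bzRe????????
Fragment 2: offset=12 data="VBy" -> buffer=??????bzRe??VBy???
Fragment 3: offset=0 data="hzU" -> buffer=hzU???bzRe??VBy???
Fragment 4: offset=15 data="WE" -> buffer=hzU???bzRe??VByWE?
Fragment 5: offset=3 data="hTi" -> buffer=hzUhTibzRe??VByWE?
Fragment 6: offset=15 data="SLA" -> buffer=hzUhTibzRe??VBySLA
Fragment 7: offset=10 data="nq" -> buffer=hzUhTibzRenqVBySLA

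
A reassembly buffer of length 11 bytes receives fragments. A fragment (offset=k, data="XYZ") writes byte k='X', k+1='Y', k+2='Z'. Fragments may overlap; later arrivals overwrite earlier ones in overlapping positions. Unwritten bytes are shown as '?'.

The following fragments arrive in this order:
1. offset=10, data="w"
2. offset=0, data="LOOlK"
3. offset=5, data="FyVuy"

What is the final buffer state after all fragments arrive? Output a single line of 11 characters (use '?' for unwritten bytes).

Fragment 1: offset=10 data="w" -> buffer=??????????w
Fragment 2: offset=0 data="LOOlK" -> buffer=LOOlK?????w
Fragment 3: offset=5 data="FyVuy" -> buffer=LOOlKFyVuyw

Answer: LOOlKFyVuyw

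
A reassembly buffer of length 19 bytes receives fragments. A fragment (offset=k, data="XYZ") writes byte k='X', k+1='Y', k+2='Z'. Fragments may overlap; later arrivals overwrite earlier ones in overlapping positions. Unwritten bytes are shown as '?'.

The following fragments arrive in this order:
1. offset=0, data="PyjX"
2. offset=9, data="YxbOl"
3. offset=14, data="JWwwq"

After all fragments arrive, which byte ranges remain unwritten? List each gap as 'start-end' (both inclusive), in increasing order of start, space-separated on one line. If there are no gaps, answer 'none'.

Answer: 4-8

Derivation:
Fragment 1: offset=0 len=4
Fragment 2: offset=9 len=5
Fragment 3: offset=14 len=5
Gaps: 4-8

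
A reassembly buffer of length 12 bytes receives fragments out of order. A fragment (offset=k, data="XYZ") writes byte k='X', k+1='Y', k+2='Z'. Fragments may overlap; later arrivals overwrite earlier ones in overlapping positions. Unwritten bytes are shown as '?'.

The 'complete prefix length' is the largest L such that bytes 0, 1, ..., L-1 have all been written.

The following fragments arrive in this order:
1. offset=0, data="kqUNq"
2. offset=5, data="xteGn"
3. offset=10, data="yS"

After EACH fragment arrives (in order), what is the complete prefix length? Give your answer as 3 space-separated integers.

Fragment 1: offset=0 data="kqUNq" -> buffer=kqUNq??????? -> prefix_len=5
Fragment 2: offset=5 data="xteGn" -> buffer=kqUNqxteGn?? -> prefix_len=10
Fragment 3: offset=10 data="yS" -> buffer=kqUNqxteGnyS -> prefix_len=12

Answer: 5 10 12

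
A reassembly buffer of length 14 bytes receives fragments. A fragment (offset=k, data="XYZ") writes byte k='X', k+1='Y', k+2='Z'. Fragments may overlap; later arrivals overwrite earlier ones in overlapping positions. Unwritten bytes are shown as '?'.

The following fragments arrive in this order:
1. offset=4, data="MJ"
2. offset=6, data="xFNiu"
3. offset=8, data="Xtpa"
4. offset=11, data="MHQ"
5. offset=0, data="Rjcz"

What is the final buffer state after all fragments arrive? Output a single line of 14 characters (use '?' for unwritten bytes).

Answer: RjczMJxFXtpMHQ

Derivation:
Fragment 1: offset=4 data="MJ" -> buffer=????MJ????????
Fragment 2: offset=6 data="xFNiu" -> buffer=????MJxFNiu???
Fragment 3: offset=8 data="Xtpa" -> buffer=????MJxFXtpa??
Fragment 4: offset=11 data="MHQ" -> buffer=????MJxFXtpMHQ
Fragment 5: offset=0 data="Rjcz" -> buffer=RjczMJxFXtpMHQ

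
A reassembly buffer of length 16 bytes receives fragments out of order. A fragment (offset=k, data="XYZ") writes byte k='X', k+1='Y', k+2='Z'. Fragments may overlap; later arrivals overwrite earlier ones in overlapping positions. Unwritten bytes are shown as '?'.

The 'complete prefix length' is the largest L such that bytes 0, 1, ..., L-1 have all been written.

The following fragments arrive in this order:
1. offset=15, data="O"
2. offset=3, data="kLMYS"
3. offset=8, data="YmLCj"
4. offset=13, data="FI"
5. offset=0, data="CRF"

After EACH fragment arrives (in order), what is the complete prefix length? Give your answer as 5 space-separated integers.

Answer: 0 0 0 0 16

Derivation:
Fragment 1: offset=15 data="O" -> buffer=???????????????O -> prefix_len=0
Fragment 2: offset=3 data="kLMYS" -> buffer=???kLMYS???????O -> prefix_len=0
Fragment 3: offset=8 data="YmLCj" -> buffer=???kLMYSYmLCj??O -> prefix_len=0
Fragment 4: offset=13 data="FI" -> buffer=???kLMYSYmLCjFIO -> prefix_len=0
Fragment 5: offset=0 data="CRF" -> buffer=CRFkLMYSYmLCjFIO -> prefix_len=16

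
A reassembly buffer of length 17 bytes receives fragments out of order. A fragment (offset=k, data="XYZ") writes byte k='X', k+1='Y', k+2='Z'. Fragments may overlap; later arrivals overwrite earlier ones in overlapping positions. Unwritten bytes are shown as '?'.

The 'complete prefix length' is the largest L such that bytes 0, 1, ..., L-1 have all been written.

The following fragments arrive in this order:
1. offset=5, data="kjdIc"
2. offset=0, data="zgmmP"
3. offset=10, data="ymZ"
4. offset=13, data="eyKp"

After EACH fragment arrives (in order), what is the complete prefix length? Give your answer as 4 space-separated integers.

Answer: 0 10 13 17

Derivation:
Fragment 1: offset=5 data="kjdIc" -> buffer=?????kjdIc??????? -> prefix_len=0
Fragment 2: offset=0 data="zgmmP" -> buffer=zgmmPkjdIc??????? -> prefix_len=10
Fragment 3: offset=10 data="ymZ" -> buffer=zgmmPkjdIcymZ???? -> prefix_len=13
Fragment 4: offset=13 data="eyKp" -> buffer=zgmmPkjdIcymZeyKp -> prefix_len=17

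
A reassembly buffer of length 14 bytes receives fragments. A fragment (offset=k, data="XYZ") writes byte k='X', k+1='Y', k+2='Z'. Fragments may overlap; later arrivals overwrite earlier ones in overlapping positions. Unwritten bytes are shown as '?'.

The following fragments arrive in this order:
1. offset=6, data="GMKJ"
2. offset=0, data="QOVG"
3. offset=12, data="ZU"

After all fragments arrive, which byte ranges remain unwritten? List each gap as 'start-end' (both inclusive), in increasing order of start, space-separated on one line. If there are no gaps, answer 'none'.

Fragment 1: offset=6 len=4
Fragment 2: offset=0 len=4
Fragment 3: offset=12 len=2
Gaps: 4-5 10-11

Answer: 4-5 10-11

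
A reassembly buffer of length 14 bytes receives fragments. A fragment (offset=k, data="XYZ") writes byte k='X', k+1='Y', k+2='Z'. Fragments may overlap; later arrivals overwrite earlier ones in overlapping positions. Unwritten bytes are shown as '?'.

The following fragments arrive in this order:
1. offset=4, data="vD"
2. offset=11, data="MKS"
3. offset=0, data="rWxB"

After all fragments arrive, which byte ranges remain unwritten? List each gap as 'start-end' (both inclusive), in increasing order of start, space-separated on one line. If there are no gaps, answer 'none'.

Fragment 1: offset=4 len=2
Fragment 2: offset=11 len=3
Fragment 3: offset=0 len=4
Gaps: 6-10

Answer: 6-10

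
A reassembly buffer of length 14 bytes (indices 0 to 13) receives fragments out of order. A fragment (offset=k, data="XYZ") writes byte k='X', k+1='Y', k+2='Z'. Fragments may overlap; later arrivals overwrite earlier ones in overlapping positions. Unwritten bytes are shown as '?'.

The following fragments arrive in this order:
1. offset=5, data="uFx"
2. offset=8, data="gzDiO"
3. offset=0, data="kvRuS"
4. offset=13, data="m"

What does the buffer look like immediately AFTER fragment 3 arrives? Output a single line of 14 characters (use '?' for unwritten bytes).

Answer: kvRuSuFxgzDiO?

Derivation:
Fragment 1: offset=5 data="uFx" -> buffer=?????uFx??????
Fragment 2: offset=8 data="gzDiO" -> buffer=?????uFxgzDiO?
Fragment 3: offset=0 data="kvRuS" -> buffer=kvRuSuFxgzDiO?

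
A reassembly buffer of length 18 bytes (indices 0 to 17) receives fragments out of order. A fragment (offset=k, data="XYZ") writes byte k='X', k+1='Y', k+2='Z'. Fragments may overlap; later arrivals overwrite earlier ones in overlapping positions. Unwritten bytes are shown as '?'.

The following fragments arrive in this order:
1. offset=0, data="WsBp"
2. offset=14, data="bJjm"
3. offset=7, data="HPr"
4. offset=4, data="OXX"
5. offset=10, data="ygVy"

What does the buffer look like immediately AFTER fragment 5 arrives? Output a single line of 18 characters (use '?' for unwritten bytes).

Fragment 1: offset=0 data="WsBp" -> buffer=WsBp??????????????
Fragment 2: offset=14 data="bJjm" -> buffer=WsBp??????????bJjm
Fragment 3: offset=7 data="HPr" -> buffer=WsBp???HPr????bJjm
Fragment 4: offset=4 data="OXX" -> buffer=WsBpOXXHPr????bJjm
Fragment 5: offset=10 data="ygVy" -> buffer=WsBpOXXHPrygVybJjm

Answer: WsBpOXXHPrygVybJjm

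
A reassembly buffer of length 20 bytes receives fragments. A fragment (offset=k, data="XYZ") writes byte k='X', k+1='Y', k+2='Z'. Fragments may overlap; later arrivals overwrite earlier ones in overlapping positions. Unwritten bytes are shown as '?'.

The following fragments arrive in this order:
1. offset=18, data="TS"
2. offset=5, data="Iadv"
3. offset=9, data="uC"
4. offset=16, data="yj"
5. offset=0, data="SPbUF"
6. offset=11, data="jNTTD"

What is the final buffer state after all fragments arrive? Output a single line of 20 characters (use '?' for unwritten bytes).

Fragment 1: offset=18 data="TS" -> buffer=??????????????????TS
Fragment 2: offset=5 data="Iadv" -> buffer=?????Iadv?????????TS
Fragment 3: offset=9 data="uC" -> buffer=?????IadvuC???????TS
Fragment 4: offset=16 data="yj" -> buffer=?????IadvuC?????yjTS
Fragment 5: offset=0 data="SPbUF" -> buffer=SPbUFIadvuC?????yjTS
Fragment 6: offset=11 data="jNTTD" -> buffer=SPbUFIadvuCjNTTDyjTS

Answer: SPbUFIadvuCjNTTDyjTS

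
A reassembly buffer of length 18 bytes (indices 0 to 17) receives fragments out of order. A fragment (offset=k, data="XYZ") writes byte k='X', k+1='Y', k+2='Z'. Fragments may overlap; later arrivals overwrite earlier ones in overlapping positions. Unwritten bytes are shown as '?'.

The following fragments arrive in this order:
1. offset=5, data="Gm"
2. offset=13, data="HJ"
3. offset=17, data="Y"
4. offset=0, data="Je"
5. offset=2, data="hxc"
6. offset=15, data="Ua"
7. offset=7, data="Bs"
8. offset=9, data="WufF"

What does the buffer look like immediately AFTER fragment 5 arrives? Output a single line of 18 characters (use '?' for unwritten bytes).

Fragment 1: offset=5 data="Gm" -> buffer=?????Gm???????????
Fragment 2: offset=13 data="HJ" -> buffer=?????Gm??????HJ???
Fragment 3: offset=17 data="Y" -> buffer=?????Gm??????HJ??Y
Fragment 4: offset=0 data="Je" -> buffer=Je???Gm??????HJ??Y
Fragment 5: offset=2 data="hxc" -> buffer=JehxcGm??????HJ??Y

Answer: JehxcGm??????HJ??Y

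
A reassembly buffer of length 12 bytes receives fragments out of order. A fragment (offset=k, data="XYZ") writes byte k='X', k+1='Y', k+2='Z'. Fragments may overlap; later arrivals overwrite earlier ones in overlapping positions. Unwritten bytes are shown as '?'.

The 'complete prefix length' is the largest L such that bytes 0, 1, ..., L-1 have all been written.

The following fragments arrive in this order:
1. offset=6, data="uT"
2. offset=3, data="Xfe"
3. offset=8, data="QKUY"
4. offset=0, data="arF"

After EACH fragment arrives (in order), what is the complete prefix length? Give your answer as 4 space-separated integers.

Answer: 0 0 0 12

Derivation:
Fragment 1: offset=6 data="uT" -> buffer=??????uT???? -> prefix_len=0
Fragment 2: offset=3 data="Xfe" -> buffer=???XfeuT???? -> prefix_len=0
Fragment 3: offset=8 data="QKUY" -> buffer=???XfeuTQKUY -> prefix_len=0
Fragment 4: offset=0 data="arF" -> buffer=arFXfeuTQKUY -> prefix_len=12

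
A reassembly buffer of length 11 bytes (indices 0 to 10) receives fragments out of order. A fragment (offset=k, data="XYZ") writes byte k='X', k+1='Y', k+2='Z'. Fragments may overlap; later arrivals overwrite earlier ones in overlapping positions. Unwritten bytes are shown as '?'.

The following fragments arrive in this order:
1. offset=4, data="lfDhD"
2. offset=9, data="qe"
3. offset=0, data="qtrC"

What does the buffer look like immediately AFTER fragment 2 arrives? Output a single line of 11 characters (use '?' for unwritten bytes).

Fragment 1: offset=4 data="lfDhD" -> buffer=????lfDhD??
Fragment 2: offset=9 data="qe" -> buffer=????lfDhDqe

Answer: ????lfDhDqe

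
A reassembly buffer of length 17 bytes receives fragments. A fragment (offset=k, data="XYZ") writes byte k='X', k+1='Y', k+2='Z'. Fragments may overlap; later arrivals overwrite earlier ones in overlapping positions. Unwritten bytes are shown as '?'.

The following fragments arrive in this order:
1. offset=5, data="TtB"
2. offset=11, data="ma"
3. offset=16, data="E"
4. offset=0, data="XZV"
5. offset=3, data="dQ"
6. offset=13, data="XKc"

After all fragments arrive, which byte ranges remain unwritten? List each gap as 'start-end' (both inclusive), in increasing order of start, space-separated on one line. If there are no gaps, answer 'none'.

Fragment 1: offset=5 len=3
Fragment 2: offset=11 len=2
Fragment 3: offset=16 len=1
Fragment 4: offset=0 len=3
Fragment 5: offset=3 len=2
Fragment 6: offset=13 len=3
Gaps: 8-10

Answer: 8-10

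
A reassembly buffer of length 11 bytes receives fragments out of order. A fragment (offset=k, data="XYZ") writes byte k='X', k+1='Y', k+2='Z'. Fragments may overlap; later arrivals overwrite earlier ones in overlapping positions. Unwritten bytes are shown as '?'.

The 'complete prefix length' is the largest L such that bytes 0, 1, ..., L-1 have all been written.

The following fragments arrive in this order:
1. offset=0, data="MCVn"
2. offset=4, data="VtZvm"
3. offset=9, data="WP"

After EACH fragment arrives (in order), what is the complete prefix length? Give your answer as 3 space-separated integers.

Fragment 1: offset=0 data="MCVn" -> buffer=MCVn??????? -> prefix_len=4
Fragment 2: offset=4 data="VtZvm" -> buffer=MCVnVtZvm?? -> prefix_len=9
Fragment 3: offset=9 data="WP" -> buffer=MCVnVtZvmWP -> prefix_len=11

Answer: 4 9 11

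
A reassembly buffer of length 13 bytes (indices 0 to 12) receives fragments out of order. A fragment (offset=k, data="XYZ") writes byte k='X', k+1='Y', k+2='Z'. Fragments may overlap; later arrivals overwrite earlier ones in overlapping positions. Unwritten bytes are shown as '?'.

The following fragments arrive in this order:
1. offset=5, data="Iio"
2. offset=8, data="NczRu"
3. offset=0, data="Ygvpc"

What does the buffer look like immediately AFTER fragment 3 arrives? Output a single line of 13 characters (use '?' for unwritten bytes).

Answer: YgvpcIioNczRu

Derivation:
Fragment 1: offset=5 data="Iio" -> buffer=?????Iio?????
Fragment 2: offset=8 data="NczRu" -> buffer=?????IioNczRu
Fragment 3: offset=0 data="Ygvpc" -> buffer=YgvpcIioNczRu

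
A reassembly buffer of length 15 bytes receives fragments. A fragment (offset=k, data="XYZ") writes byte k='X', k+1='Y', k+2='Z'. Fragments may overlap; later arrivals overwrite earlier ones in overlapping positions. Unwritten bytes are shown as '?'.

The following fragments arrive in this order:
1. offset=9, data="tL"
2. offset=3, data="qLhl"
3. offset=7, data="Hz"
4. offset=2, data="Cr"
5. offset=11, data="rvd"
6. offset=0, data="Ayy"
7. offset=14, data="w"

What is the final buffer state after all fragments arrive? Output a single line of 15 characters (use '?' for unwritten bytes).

Fragment 1: offset=9 data="tL" -> buffer=?????????tL????
Fragment 2: offset=3 data="qLhl" -> buffer=???qLhl??tL????
Fragment 3: offset=7 data="Hz" -> buffer=???qLhlHztL????
Fragment 4: offset=2 data="Cr" -> buffer=??CrLhlHztL????
Fragment 5: offset=11 data="rvd" -> buffer=??CrLhlHztLrvd?
Fragment 6: offset=0 data="Ayy" -> buffer=AyyrLhlHztLrvd?
Fragment 7: offset=14 data="w" -> buffer=AyyrLhlHztLrvdw

Answer: AyyrLhlHztLrvdw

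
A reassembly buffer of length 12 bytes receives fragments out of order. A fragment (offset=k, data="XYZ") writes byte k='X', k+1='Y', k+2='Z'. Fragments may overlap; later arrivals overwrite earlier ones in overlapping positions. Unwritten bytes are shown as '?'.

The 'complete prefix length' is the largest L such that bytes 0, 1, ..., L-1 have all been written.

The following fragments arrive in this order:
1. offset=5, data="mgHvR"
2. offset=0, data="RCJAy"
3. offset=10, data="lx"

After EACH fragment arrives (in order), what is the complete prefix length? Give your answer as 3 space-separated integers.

Answer: 0 10 12

Derivation:
Fragment 1: offset=5 data="mgHvR" -> buffer=?????mgHvR?? -> prefix_len=0
Fragment 2: offset=0 data="RCJAy" -> buffer=RCJAymgHvR?? -> prefix_len=10
Fragment 3: offset=10 data="lx" -> buffer=RCJAymgHvRlx -> prefix_len=12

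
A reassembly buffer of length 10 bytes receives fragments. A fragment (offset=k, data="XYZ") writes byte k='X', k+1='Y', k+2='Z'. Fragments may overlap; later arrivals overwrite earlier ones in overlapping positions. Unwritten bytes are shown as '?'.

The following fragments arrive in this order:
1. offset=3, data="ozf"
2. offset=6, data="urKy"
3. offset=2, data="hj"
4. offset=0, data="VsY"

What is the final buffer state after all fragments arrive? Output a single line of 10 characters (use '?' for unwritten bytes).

Fragment 1: offset=3 data="ozf" -> buffer=???ozf????
Fragment 2: offset=6 data="urKy" -> buffer=???ozfurKy
Fragment 3: offset=2 data="hj" -> buffer=??hjzfurKy
Fragment 4: offset=0 data="VsY" -> buffer=VsYjzfurKy

Answer: VsYjzfurKy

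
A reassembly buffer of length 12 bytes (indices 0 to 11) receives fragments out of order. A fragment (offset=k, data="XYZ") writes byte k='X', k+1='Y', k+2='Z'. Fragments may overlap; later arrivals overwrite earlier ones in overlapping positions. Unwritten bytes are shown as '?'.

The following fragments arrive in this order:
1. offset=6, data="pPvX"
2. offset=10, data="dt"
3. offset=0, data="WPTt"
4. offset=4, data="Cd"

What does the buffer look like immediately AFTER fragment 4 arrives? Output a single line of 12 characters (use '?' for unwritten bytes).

Fragment 1: offset=6 data="pPvX" -> buffer=??????pPvX??
Fragment 2: offset=10 data="dt" -> buffer=??????pPvXdt
Fragment 3: offset=0 data="WPTt" -> buffer=WPTt??pPvXdt
Fragment 4: offset=4 data="Cd" -> buffer=WPTtCdpPvXdt

Answer: WPTtCdpPvXdt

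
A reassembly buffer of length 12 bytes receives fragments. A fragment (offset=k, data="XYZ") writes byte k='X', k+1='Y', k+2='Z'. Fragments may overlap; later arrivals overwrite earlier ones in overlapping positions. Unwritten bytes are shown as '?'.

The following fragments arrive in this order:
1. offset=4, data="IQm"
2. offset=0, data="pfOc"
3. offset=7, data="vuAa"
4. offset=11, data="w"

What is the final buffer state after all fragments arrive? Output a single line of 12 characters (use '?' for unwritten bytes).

Answer: pfOcIQmvuAaw

Derivation:
Fragment 1: offset=4 data="IQm" -> buffer=????IQm?????
Fragment 2: offset=0 data="pfOc" -> buffer=pfOcIQm?????
Fragment 3: offset=7 data="vuAa" -> buffer=pfOcIQmvuAa?
Fragment 4: offset=11 data="w" -> buffer=pfOcIQmvuAaw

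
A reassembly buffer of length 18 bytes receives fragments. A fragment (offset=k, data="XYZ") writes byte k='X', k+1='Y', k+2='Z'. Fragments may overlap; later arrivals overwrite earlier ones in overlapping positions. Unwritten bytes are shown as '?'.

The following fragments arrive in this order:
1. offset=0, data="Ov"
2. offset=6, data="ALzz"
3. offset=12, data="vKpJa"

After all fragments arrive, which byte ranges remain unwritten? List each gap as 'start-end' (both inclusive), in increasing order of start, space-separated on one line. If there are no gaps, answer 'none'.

Fragment 1: offset=0 len=2
Fragment 2: offset=6 len=4
Fragment 3: offset=12 len=5
Gaps: 2-5 10-11 17-17

Answer: 2-5 10-11 17-17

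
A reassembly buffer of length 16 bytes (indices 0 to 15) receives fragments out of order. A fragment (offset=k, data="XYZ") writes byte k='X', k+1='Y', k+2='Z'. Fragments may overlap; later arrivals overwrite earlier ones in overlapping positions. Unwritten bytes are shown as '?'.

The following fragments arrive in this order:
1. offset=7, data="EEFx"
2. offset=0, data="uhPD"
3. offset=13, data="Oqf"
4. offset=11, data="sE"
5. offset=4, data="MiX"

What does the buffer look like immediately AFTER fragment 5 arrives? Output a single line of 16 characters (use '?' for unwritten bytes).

Answer: uhPDMiXEEFxsEOqf

Derivation:
Fragment 1: offset=7 data="EEFx" -> buffer=???????EEFx?????
Fragment 2: offset=0 data="uhPD" -> buffer=uhPD???EEFx?????
Fragment 3: offset=13 data="Oqf" -> buffer=uhPD???EEFx??Oqf
Fragment 4: offset=11 data="sE" -> buffer=uhPD???EEFxsEOqf
Fragment 5: offset=4 data="MiX" -> buffer=uhPDMiXEEFxsEOqf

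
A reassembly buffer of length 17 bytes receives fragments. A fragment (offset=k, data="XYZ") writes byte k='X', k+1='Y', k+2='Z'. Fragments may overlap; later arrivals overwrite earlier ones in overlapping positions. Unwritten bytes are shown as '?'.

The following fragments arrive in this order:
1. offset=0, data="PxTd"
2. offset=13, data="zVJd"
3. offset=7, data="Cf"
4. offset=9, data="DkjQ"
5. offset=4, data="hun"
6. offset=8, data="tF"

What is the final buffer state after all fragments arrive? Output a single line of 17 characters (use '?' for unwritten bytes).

Answer: PxTdhunCtFkjQzVJd

Derivation:
Fragment 1: offset=0 data="PxTd" -> buffer=PxTd?????????????
Fragment 2: offset=13 data="zVJd" -> buffer=PxTd?????????zVJd
Fragment 3: offset=7 data="Cf" -> buffer=PxTd???Cf????zVJd
Fragment 4: offset=9 data="DkjQ" -> buffer=PxTd???CfDkjQzVJd
Fragment 5: offset=4 data="hun" -> buffer=PxTdhunCfDkjQzVJd
Fragment 6: offset=8 data="tF" -> buffer=PxTdhunCtFkjQzVJd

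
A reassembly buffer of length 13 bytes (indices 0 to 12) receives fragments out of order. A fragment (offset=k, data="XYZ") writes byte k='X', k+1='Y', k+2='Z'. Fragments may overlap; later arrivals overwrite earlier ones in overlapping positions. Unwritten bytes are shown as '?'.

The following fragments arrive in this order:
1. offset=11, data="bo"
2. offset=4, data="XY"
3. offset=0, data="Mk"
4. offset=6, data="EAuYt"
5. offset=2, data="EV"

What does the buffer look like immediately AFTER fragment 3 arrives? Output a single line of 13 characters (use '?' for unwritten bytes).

Answer: Mk??XY?????bo

Derivation:
Fragment 1: offset=11 data="bo" -> buffer=???????????bo
Fragment 2: offset=4 data="XY" -> buffer=????XY?????bo
Fragment 3: offset=0 data="Mk" -> buffer=Mk??XY?????bo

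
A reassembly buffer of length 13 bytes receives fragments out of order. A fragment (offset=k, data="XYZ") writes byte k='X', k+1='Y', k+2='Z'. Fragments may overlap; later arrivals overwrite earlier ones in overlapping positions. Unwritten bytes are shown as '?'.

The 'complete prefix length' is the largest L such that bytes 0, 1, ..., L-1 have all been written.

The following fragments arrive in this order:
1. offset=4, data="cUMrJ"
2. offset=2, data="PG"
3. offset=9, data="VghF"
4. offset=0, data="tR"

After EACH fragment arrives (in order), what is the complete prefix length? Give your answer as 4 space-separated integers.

Answer: 0 0 0 13

Derivation:
Fragment 1: offset=4 data="cUMrJ" -> buffer=????cUMrJ???? -> prefix_len=0
Fragment 2: offset=2 data="PG" -> buffer=??PGcUMrJ???? -> prefix_len=0
Fragment 3: offset=9 data="VghF" -> buffer=??PGcUMrJVghF -> prefix_len=0
Fragment 4: offset=0 data="tR" -> buffer=tRPGcUMrJVghF -> prefix_len=13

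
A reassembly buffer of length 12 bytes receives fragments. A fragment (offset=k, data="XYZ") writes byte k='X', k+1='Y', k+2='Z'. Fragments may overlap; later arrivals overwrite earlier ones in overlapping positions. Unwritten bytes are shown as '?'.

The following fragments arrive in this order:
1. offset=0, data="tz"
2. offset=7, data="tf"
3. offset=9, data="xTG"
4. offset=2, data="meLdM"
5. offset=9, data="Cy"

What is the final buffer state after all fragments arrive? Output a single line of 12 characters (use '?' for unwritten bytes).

Answer: tzmeLdMtfCyG

Derivation:
Fragment 1: offset=0 data="tz" -> buffer=tz??????????
Fragment 2: offset=7 data="tf" -> buffer=tz?????tf???
Fragment 3: offset=9 data="xTG" -> buffer=tz?????tfxTG
Fragment 4: offset=2 data="meLdM" -> buffer=tzmeLdMtfxTG
Fragment 5: offset=9 data="Cy" -> buffer=tzmeLdMtfCyG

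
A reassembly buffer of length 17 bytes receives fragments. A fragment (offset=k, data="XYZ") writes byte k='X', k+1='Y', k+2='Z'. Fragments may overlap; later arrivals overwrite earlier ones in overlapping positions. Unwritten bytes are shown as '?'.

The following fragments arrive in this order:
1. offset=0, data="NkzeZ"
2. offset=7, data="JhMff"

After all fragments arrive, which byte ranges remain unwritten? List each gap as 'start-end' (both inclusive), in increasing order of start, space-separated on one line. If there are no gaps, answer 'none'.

Answer: 5-6 12-16

Derivation:
Fragment 1: offset=0 len=5
Fragment 2: offset=7 len=5
Gaps: 5-6 12-16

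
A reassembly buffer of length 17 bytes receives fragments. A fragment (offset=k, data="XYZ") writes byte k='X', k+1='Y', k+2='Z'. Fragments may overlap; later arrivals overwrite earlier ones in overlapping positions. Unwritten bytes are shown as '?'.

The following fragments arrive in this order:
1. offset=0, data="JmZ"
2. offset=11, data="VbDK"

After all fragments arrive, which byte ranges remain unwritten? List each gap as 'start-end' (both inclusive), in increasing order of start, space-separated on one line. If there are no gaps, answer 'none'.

Answer: 3-10 15-16

Derivation:
Fragment 1: offset=0 len=3
Fragment 2: offset=11 len=4
Gaps: 3-10 15-16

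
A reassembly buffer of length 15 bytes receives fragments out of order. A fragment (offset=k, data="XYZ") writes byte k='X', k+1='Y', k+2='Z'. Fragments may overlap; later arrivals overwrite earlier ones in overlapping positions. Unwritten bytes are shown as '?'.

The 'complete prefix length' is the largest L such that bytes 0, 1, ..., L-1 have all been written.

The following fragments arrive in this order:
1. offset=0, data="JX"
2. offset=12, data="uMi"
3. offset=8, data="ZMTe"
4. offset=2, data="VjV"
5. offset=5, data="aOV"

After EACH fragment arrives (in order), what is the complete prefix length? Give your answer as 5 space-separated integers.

Answer: 2 2 2 5 15

Derivation:
Fragment 1: offset=0 data="JX" -> buffer=JX????????????? -> prefix_len=2
Fragment 2: offset=12 data="uMi" -> buffer=JX??????????uMi -> prefix_len=2
Fragment 3: offset=8 data="ZMTe" -> buffer=JX??????ZMTeuMi -> prefix_len=2
Fragment 4: offset=2 data="VjV" -> buffer=JXVjV???ZMTeuMi -> prefix_len=5
Fragment 5: offset=5 data="aOV" -> buffer=JXVjVaOVZMTeuMi -> prefix_len=15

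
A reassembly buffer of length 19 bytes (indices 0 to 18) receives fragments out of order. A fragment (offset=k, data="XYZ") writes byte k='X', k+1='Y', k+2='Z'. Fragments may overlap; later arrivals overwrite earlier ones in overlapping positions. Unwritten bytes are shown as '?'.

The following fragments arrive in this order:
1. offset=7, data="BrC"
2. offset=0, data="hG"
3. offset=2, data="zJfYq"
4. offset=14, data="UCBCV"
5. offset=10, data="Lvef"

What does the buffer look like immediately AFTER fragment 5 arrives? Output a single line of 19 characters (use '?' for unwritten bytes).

Fragment 1: offset=7 data="BrC" -> buffer=???????BrC?????????
Fragment 2: offset=0 data="hG" -> buffer=hG?????BrC?????????
Fragment 3: offset=2 data="zJfYq" -> buffer=hGzJfYqBrC?????????
Fragment 4: offset=14 data="UCBCV" -> buffer=hGzJfYqBrC????UCBCV
Fragment 5: offset=10 data="Lvef" -> buffer=hGzJfYqBrCLvefUCBCV

Answer: hGzJfYqBrCLvefUCBCV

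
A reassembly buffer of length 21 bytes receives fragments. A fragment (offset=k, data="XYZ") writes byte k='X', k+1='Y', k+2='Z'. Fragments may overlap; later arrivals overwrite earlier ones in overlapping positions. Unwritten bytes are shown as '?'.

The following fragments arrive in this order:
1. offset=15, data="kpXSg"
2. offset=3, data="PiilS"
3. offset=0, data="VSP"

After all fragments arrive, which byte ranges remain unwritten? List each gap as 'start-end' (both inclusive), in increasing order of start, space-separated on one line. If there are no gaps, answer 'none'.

Fragment 1: offset=15 len=5
Fragment 2: offset=3 len=5
Fragment 3: offset=0 len=3
Gaps: 8-14 20-20

Answer: 8-14 20-20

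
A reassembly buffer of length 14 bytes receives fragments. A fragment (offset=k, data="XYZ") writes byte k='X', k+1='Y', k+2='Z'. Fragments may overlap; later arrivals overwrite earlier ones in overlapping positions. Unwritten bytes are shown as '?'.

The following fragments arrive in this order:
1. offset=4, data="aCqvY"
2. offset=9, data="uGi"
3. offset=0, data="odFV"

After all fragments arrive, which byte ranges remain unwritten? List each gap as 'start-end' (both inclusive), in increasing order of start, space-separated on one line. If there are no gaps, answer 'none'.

Answer: 12-13

Derivation:
Fragment 1: offset=4 len=5
Fragment 2: offset=9 len=3
Fragment 3: offset=0 len=4
Gaps: 12-13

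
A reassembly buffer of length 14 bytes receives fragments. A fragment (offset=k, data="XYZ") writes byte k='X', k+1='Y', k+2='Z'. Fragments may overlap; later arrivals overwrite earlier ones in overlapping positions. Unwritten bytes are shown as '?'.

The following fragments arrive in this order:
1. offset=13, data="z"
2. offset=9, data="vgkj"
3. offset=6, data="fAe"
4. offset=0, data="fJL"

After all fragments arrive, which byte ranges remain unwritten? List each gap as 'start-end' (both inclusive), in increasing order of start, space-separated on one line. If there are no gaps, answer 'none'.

Answer: 3-5

Derivation:
Fragment 1: offset=13 len=1
Fragment 2: offset=9 len=4
Fragment 3: offset=6 len=3
Fragment 4: offset=0 len=3
Gaps: 3-5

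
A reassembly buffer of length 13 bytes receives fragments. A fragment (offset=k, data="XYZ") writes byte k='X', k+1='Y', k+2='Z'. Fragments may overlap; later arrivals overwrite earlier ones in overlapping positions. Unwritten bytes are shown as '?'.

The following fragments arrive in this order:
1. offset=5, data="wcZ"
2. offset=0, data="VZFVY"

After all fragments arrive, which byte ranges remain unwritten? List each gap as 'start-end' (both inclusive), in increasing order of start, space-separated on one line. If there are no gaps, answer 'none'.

Answer: 8-12

Derivation:
Fragment 1: offset=5 len=3
Fragment 2: offset=0 len=5
Gaps: 8-12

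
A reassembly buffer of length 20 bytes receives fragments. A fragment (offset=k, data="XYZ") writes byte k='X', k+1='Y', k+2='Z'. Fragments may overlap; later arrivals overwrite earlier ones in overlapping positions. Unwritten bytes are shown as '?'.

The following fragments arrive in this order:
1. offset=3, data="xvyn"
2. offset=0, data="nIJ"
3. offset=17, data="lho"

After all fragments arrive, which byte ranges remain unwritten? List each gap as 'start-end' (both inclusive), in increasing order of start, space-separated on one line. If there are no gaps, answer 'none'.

Answer: 7-16

Derivation:
Fragment 1: offset=3 len=4
Fragment 2: offset=0 len=3
Fragment 3: offset=17 len=3
Gaps: 7-16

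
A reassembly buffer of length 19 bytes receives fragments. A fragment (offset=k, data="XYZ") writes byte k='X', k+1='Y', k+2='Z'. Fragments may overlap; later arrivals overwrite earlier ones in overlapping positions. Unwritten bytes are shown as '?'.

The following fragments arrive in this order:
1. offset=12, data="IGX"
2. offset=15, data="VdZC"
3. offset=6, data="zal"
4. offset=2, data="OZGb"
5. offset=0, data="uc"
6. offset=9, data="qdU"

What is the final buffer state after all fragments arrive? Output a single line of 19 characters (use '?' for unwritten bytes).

Fragment 1: offset=12 data="IGX" -> buffer=????????????IGX????
Fragment 2: offset=15 data="VdZC" -> buffer=????????????IGXVdZC
Fragment 3: offset=6 data="zal" -> buffer=??????zal???IGXVdZC
Fragment 4: offset=2 data="OZGb" -> buffer=??OZGbzal???IGXVdZC
Fragment 5: offset=0 data="uc" -> buffer=ucOZGbzal???IGXVdZC
Fragment 6: offset=9 data="qdU" -> buffer=ucOZGbzalqdUIGXVdZC

Answer: ucOZGbzalqdUIGXVdZC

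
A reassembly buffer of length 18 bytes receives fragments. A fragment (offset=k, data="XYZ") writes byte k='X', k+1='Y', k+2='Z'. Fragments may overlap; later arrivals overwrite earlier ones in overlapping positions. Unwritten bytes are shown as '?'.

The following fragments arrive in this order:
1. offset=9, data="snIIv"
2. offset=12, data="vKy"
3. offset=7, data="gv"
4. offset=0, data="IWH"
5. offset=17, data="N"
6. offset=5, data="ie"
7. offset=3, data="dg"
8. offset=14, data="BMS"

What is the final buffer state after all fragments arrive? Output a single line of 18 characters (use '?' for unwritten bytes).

Answer: IWHdgiegvsnIvKBMSN

Derivation:
Fragment 1: offset=9 data="snIIv" -> buffer=?????????snIIv????
Fragment 2: offset=12 data="vKy" -> buffer=?????????snIvKy???
Fragment 3: offset=7 data="gv" -> buffer=???????gvsnIvKy???
Fragment 4: offset=0 data="IWH" -> buffer=IWH????gvsnIvKy???
Fragment 5: offset=17 data="N" -> buffer=IWH????gvsnIvKy??N
Fragment 6: offset=5 data="ie" -> buffer=IWH??iegvsnIvKy??N
Fragment 7: offset=3 data="dg" -> buffer=IWHdgiegvsnIvKy??N
Fragment 8: offset=14 data="BMS" -> buffer=IWHdgiegvsnIvKBMSN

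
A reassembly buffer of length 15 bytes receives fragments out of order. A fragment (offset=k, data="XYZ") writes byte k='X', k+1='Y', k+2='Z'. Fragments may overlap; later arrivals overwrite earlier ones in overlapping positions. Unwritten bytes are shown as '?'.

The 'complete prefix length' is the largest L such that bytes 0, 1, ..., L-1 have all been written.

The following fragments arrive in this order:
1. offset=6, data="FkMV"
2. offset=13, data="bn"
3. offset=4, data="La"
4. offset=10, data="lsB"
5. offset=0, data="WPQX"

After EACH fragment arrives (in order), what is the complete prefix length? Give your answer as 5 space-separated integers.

Fragment 1: offset=6 data="FkMV" -> buffer=??????FkMV????? -> prefix_len=0
Fragment 2: offset=13 data="bn" -> buffer=??????FkMV???bn -> prefix_len=0
Fragment 3: offset=4 data="La" -> buffer=????LaFkMV???bn -> prefix_len=0
Fragment 4: offset=10 data="lsB" -> buffer=????LaFkMVlsBbn -> prefix_len=0
Fragment 5: offset=0 data="WPQX" -> buffer=WPQXLaFkMVlsBbn -> prefix_len=15

Answer: 0 0 0 0 15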